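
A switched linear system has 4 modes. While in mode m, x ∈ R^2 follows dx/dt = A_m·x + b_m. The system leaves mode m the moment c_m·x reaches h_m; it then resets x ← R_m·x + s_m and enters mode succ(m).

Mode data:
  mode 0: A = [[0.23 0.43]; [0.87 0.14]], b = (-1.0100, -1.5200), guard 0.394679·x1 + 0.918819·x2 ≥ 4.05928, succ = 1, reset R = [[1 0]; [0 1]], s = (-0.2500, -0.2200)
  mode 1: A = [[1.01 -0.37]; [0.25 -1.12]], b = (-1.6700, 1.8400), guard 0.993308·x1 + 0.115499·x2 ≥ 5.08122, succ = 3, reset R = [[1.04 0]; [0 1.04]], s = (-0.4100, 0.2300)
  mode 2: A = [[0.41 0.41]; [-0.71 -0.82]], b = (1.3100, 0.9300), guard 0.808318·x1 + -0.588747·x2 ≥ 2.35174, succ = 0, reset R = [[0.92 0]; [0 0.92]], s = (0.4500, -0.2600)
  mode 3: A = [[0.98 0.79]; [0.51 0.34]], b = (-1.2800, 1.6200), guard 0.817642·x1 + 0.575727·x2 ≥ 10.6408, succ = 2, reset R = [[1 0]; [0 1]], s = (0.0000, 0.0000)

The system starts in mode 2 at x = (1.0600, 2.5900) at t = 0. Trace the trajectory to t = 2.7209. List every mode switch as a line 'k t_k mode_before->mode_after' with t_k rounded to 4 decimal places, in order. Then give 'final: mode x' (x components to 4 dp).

1 0.8331 2->0
2 1.8530 0->1
3 2.3183 1->3
final: 3 7.7148 5.2355

Mode 2: guard c·x = 2.3517 hit at Δt = 0.8331 (t = 0.8331), x⁻ = (3.5192, 0.8371) → reset → x⁺ = (3.6876, 0.5102), jump to mode 0
Mode 0: guard c·x = 4.0593 hit at Δt = 1.0199 (t = 1.8530), x⁻ = (4.2201, 2.6052) → reset → x⁺ = (3.9701, 2.3852), jump to mode 1
Mode 1: guard c·x = 5.0812 hit at Δt = 0.4653 (t = 2.3183), x⁻ = (4.8267, 2.4829) → reset → x⁺ = (4.6098, 2.8122), jump to mode 3
Mode 3: flow for 0.4026 to horizon, guard not reached → x = (7.7148, 5.2355)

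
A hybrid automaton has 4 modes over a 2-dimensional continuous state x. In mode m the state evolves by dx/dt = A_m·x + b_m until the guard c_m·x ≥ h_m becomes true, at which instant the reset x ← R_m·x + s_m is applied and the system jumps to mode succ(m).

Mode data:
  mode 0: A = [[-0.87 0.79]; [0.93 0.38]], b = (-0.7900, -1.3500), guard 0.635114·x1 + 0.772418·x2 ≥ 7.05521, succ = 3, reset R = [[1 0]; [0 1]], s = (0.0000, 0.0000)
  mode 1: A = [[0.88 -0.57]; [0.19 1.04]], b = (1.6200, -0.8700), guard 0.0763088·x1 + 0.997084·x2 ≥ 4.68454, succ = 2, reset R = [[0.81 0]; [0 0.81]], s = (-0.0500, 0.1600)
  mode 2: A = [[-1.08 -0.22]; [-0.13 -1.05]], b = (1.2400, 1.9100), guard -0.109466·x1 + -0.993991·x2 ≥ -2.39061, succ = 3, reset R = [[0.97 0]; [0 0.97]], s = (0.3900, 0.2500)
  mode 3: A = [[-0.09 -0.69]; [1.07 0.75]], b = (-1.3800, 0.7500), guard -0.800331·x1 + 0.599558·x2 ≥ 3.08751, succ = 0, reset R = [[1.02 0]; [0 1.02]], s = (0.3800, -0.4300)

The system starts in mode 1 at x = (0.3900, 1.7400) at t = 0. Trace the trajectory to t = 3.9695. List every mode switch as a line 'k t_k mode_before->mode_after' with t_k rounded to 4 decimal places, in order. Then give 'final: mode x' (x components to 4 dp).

1 1.2514 1->2
2 2.4576 2->3
3 2.9401 3->0
final: 0 1.5938 4.7854

Mode 1: guard c·x = 4.6845 hit at Δt = 1.2514 (t = 1.2514), x⁻ = (1.4919, 4.5841) → reset → x⁺ = (1.1585, 3.8731), jump to mode 2
Mode 2: guard c·x = -2.3906 hit at Δt = 1.2062 (t = 2.4576), x⁻ = (0.7386, 2.3237) → reset → x⁺ = (1.1065, 2.5040), jump to mode 3
Mode 3: guard c·x = 3.0875 hit at Δt = 0.4825 (t = 2.9401), x⁻ = (-0.6977, 4.2183) → reset → x⁺ = (-0.3316, 3.8727), jump to mode 0
Mode 0: flow for 1.0294 to horizon, guard not reached → x = (1.5938, 4.7854)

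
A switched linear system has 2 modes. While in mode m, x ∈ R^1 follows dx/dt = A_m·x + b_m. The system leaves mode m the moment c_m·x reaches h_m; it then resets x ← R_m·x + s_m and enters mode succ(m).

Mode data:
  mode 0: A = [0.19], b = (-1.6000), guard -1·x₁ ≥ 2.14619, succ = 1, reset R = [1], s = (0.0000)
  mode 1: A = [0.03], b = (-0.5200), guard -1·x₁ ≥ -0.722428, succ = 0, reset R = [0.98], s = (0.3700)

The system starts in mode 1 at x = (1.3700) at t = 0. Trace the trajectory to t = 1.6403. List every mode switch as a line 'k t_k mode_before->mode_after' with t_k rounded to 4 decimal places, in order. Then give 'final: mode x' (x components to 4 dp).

1 1.3255 1->0
final: 0 0.6254

Mode 1: guard c·x = -0.7224 hit at Δt = 1.3255 (t = 1.3255), x⁻ = (0.7224) → reset → x⁺ = (1.0780), jump to mode 0
Mode 0: flow for 0.3148 to horizon, guard not reached → x = (0.6254)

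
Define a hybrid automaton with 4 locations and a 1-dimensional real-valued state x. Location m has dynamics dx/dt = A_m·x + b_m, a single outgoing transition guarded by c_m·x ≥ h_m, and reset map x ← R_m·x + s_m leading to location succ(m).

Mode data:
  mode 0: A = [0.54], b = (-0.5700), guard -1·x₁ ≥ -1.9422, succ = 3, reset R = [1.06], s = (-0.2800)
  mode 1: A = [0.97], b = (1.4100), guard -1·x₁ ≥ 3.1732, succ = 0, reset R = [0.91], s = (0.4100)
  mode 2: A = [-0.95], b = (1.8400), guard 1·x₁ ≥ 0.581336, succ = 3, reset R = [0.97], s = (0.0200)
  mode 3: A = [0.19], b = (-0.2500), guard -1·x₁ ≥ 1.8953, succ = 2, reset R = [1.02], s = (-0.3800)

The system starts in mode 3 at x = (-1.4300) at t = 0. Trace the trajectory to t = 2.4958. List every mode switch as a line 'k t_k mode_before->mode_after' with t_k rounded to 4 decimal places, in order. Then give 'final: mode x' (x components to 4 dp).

1 0.8239 3->2
2 2.0268 2->3
final: 3 0.5157

Mode 3: guard c·x = 1.8953 hit at Δt = 0.8239 (t = 0.8239), x⁻ = (-1.8953) → reset → x⁺ = (-2.3132), jump to mode 2
Mode 2: guard c·x = 0.5813 hit at Δt = 1.2029 (t = 2.0268), x⁻ = (0.5813) → reset → x⁺ = (0.5839), jump to mode 3
Mode 3: flow for 0.4690 to horizon, guard not reached → x = (0.5157)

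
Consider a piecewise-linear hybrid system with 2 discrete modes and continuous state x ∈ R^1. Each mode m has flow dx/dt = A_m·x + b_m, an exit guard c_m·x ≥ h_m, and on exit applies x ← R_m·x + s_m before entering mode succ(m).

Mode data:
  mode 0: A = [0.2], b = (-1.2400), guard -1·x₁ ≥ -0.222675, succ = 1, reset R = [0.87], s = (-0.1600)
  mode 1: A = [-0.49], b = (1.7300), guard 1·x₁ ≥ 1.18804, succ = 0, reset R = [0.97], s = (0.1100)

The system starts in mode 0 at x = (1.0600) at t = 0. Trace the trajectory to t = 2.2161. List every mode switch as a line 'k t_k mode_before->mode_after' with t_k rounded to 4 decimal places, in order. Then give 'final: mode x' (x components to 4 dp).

1 0.7546 0->1
2 1.5722 1->0
final: 0 0.5838

Mode 0: guard c·x = -0.2227 hit at Δt = 0.7546 (t = 0.7546), x⁻ = (0.2227) → reset → x⁺ = (0.0337), jump to mode 1
Mode 1: guard c·x = 1.1880 hit at Δt = 0.8176 (t = 1.5722), x⁻ = (1.1880) → reset → x⁺ = (1.2624), jump to mode 0
Mode 0: flow for 0.6439 to horizon, guard not reached → x = (0.5838)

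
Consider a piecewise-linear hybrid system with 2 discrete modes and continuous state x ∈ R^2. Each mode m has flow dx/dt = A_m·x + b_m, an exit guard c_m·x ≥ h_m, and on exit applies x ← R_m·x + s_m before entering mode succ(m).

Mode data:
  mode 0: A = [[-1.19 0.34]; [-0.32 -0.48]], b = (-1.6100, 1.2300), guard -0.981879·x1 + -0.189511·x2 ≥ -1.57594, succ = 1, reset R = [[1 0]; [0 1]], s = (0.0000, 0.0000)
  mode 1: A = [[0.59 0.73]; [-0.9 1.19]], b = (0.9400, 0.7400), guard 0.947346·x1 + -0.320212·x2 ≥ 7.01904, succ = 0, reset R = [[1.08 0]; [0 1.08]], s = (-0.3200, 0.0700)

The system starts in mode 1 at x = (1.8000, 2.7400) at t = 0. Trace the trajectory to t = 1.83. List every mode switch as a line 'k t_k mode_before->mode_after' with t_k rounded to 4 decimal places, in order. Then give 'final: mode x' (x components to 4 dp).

1 1.0683 1->0
final: 0 3.2763 2.2815

Mode 1: guard c·x = 7.0190 hit at Δt = 1.0683 (t = 1.0683), x⁻ = (8.5734, 3.4443) → reset → x⁺ = (8.9392, 3.7898), jump to mode 0
Mode 0: flow for 0.7617 to horizon, guard not reached → x = (3.2763, 2.2815)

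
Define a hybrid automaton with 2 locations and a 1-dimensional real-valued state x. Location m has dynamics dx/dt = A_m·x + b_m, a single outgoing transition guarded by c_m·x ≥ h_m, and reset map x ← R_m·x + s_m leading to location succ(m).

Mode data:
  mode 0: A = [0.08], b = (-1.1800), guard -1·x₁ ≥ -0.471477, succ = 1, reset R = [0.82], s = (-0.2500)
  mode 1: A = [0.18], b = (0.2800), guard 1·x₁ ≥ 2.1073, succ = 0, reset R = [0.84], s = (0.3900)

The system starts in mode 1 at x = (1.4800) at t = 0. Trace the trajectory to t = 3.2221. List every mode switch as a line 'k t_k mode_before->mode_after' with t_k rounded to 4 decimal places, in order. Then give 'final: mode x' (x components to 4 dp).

Mode 1: guard c·x = 2.1073 hit at Δt = 1.0436 (t = 1.0436), x⁻ = (2.1073) → reset → x⁺ = (2.1601), jump to mode 0
Mode 0: guard c·x = -0.4715 hit at Δt = 1.5733 (t = 2.6169), x⁻ = (0.4715) → reset → x⁺ = (0.1366), jump to mode 1
Mode 1: flow for 0.6052 to horizon, guard not reached → x = (0.3314)

1 1.0436 1->0
2 2.6169 0->1
final: 1 0.3314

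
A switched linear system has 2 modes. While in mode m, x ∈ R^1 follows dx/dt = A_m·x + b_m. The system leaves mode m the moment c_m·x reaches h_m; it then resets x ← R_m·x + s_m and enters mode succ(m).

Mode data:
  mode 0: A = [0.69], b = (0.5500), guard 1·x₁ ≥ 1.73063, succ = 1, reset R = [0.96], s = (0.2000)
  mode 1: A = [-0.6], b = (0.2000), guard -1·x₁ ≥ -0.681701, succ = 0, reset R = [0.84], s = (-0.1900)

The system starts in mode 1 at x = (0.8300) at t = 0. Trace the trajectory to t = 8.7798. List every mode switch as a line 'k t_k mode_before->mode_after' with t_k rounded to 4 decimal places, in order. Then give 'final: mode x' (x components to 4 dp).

Mode 1: guard c·x = -0.6817 hit at Δt = 0.5911 (t = 0.5911), x⁻ = (0.6817) → reset → x⁺ = (0.3826), jump to mode 0
Mode 0: guard c·x = 1.7306 hit at Δt = 1.1044 (t = 1.6955), x⁻ = (1.7306) → reset → x⁺ = (1.8614), jump to mode 1
Mode 1: guard c·x = -0.6817 hit at Δt = 2.4642 (t = 4.1597), x⁻ = (0.6817) → reset → x⁺ = (0.3826), jump to mode 0
Mode 0: guard c·x = 1.7306 hit at Δt = 1.1044 (t = 5.2641), x⁻ = (1.7306) → reset → x⁺ = (1.8614), jump to mode 1
Mode 1: guard c·x = -0.6817 hit at Δt = 2.4642 (t = 7.7282), x⁻ = (0.6817) → reset → x⁺ = (0.3826), jump to mode 0
Mode 0: flow for 1.0516 to horizon, guard not reached → x = (1.6401)

1 0.5911 1->0
2 1.6955 0->1
3 4.1597 1->0
4 5.2641 0->1
5 7.7282 1->0
final: 0 1.6401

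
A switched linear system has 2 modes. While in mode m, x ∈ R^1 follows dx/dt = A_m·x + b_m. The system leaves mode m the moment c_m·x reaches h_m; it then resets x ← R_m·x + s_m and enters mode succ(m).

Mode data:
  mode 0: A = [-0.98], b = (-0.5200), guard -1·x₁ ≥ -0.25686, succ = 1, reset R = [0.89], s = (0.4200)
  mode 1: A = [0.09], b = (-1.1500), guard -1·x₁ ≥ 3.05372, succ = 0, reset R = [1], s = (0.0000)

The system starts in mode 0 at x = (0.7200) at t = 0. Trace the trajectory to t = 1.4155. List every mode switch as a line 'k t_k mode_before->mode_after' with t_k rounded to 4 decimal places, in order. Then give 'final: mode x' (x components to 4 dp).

1 0.4720 0->1
final: 1 -0.4263

Mode 0: guard c·x = -0.2569 hit at Δt = 0.4720 (t = 0.4720), x⁻ = (0.2569) → reset → x⁺ = (0.6486), jump to mode 1
Mode 1: flow for 0.9435 to horizon, guard not reached → x = (-0.4263)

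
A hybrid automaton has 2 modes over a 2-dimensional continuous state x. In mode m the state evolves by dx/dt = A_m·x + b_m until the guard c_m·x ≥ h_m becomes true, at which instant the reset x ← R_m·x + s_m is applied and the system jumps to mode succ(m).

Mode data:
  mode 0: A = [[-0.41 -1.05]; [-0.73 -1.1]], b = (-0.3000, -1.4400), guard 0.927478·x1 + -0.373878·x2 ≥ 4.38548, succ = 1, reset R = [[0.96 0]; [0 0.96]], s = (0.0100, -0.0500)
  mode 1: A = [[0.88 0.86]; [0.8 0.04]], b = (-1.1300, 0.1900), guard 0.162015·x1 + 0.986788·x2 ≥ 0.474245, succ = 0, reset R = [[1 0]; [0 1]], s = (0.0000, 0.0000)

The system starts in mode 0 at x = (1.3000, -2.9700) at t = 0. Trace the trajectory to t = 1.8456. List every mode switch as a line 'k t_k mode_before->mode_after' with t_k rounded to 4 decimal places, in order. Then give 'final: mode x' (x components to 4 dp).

1 1.2838 0->1
final: 1 3.2458 -1.4867

Mode 0: guard c·x = 4.3855 hit at Δt = 1.2838 (t = 1.2838), x⁻ = (3.4887, -3.0752) → reset → x⁺ = (3.3592, -3.0022), jump to mode 1
Mode 1: flow for 0.5618 to horizon, guard not reached → x = (3.2458, -1.4867)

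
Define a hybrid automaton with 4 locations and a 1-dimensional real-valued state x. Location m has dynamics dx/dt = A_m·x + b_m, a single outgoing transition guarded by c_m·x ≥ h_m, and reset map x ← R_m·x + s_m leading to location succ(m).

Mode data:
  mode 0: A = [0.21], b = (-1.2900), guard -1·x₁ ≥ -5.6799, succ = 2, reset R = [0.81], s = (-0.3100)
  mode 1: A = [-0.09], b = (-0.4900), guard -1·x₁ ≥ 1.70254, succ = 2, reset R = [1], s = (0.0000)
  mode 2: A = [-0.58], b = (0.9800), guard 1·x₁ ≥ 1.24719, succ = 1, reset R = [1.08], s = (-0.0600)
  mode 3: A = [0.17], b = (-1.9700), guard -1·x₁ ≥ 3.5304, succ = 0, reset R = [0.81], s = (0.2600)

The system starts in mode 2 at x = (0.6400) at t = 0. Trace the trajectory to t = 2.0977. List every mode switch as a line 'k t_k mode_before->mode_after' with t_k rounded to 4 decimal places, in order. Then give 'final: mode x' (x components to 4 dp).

Mode 2: guard c·x = 1.2472 hit at Δt = 1.4894 (t = 1.4894), x⁻ = (1.2472) → reset → x⁺ = (1.2870), jump to mode 1
Mode 1: flow for 0.6083 to horizon, guard not reached → x = (0.9284)

1 1.4894 2->1
final: 1 0.9284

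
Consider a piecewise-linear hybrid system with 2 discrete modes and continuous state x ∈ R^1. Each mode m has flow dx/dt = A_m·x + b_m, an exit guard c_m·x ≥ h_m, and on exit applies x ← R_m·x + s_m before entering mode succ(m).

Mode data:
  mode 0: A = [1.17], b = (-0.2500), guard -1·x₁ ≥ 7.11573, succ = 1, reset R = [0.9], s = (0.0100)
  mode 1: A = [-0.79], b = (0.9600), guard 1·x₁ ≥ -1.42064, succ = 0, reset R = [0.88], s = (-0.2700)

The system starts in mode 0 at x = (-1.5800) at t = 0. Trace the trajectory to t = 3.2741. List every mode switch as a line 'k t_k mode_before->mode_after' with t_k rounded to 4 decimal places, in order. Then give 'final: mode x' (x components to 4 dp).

1 1.2031 0->1
2 2.5451 1->0
final: 0 -3.8548

Mode 0: guard c·x = 7.1157 hit at Δt = 1.2031 (t = 1.2031), x⁻ = (-7.1157) → reset → x⁺ = (-6.3942), jump to mode 1
Mode 1: guard c·x = -1.4206 hit at Δt = 1.3420 (t = 2.5451), x⁻ = (-1.4206) → reset → x⁺ = (-1.5202), jump to mode 0
Mode 0: flow for 0.7290 to horizon, guard not reached → x = (-3.8548)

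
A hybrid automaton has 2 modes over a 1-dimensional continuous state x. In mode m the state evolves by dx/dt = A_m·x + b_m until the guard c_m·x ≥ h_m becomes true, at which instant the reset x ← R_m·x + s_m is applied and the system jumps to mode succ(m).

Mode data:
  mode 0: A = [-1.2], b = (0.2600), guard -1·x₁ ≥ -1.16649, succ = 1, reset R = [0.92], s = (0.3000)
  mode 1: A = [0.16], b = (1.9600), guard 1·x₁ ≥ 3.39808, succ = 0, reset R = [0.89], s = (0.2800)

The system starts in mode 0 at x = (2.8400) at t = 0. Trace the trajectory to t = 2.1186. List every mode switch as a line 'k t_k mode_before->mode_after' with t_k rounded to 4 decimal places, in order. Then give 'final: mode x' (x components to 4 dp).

Mode 0: guard c·x = -1.1665 hit at Δt = 0.8466 (t = 0.8466), x⁻ = (1.1665) → reset → x⁺ = (1.3732), jump to mode 1
Mode 1: guard c·x = 3.3981 hit at Δt = 0.8661 (t = 1.7127), x⁻ = (3.3981) → reset → x⁺ = (3.3043), jump to mode 0
Mode 0: flow for 0.4059 to horizon, guard not reached → x = (2.1138)

1 0.8466 0->1
2 1.7127 1->0
final: 0 2.1138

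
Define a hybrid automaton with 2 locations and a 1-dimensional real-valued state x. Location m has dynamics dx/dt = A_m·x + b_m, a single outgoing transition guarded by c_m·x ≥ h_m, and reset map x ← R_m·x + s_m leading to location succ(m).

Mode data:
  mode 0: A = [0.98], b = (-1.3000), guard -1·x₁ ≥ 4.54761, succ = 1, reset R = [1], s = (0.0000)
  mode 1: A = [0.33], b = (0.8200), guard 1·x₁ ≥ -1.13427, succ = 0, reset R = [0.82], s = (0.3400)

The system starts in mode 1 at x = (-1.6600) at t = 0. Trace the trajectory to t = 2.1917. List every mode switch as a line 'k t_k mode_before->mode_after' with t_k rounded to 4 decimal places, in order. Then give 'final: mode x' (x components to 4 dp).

Mode 1: guard c·x = -1.1343 hit at Δt = 1.4942 (t = 1.4942), x⁻ = (-1.1343) → reset → x⁺ = (-0.5901), jump to mode 0
Mode 0: flow for 0.6975 to horizon, guard not reached → x = (-2.4701)

1 1.4942 1->0
final: 0 -2.4701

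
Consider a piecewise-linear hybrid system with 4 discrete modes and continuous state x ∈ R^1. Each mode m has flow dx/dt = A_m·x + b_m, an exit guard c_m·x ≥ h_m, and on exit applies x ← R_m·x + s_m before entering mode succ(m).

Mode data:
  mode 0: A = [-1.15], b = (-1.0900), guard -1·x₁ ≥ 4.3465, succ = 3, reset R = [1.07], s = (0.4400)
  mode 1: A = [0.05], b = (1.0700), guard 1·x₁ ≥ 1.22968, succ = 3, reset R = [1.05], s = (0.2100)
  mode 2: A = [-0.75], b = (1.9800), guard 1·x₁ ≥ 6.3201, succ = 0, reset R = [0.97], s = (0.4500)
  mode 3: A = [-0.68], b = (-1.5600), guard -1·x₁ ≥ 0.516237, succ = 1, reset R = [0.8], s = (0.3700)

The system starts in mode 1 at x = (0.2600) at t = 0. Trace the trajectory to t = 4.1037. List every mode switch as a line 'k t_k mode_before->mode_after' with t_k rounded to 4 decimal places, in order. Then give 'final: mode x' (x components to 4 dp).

1 0.8759 1->3
2 1.9911 3->1
3 3.1487 1->3
final: 3 -0.3116

Mode 1: guard c·x = 1.2297 hit at Δt = 0.8759 (t = 0.8759), x⁻ = (1.2297) → reset → x⁺ = (1.5012), jump to mode 3
Mode 3: guard c·x = 0.5162 hit at Δt = 1.1152 (t = 1.9911), x⁻ = (-0.5162) → reset → x⁺ = (-0.0430), jump to mode 1
Mode 1: guard c·x = 1.2297 hit at Δt = 1.1576 (t = 3.1487), x⁻ = (1.2297) → reset → x⁺ = (1.5012), jump to mode 3
Mode 3: flow for 0.9550 to horizon, guard not reached → x = (-0.3116)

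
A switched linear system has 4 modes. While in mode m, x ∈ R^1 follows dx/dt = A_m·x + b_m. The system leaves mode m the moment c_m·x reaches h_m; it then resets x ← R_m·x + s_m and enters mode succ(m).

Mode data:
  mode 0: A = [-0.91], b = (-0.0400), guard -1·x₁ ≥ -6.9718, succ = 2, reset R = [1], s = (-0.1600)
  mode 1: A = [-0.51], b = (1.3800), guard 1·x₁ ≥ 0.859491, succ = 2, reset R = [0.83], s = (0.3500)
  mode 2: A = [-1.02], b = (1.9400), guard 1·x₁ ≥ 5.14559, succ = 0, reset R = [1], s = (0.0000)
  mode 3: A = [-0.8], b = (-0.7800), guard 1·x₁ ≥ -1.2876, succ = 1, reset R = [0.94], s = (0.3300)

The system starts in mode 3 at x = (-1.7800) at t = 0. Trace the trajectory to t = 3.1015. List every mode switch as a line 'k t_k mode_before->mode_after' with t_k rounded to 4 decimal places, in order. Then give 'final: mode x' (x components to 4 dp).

Mode 3: guard c·x = -1.2876 hit at Δt = 1.1824 (t = 1.1824), x⁻ = (-1.2876) → reset → x⁺ = (-0.8803), jump to mode 1
Mode 1: guard c·x = 0.8595 hit at Δt = 1.3017 (t = 2.4841), x⁻ = (0.8595) → reset → x⁺ = (1.0634), jump to mode 2
Mode 2: flow for 0.6174 to horizon, guard not reached → x = (1.4552)

1 1.1824 3->1
2 2.4841 1->2
final: 2 1.4552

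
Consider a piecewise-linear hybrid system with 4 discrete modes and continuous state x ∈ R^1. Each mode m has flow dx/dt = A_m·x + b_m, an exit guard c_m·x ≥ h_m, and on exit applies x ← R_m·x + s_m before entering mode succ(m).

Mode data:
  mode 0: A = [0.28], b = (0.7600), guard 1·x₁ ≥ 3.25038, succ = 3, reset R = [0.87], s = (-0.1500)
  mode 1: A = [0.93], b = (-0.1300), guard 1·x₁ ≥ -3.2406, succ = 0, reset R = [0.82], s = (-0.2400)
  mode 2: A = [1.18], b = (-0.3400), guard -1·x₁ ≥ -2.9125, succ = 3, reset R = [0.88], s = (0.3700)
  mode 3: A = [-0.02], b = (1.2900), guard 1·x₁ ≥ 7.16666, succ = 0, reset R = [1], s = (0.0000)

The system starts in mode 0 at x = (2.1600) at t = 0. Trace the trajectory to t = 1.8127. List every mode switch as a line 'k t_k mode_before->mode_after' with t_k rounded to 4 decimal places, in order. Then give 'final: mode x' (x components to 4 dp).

Mode 0: guard c·x = 3.2504 hit at Δt = 0.7210 (t = 0.7210), x⁻ = (3.2504) → reset → x⁺ = (2.6778), jump to mode 3
Mode 3: flow for 1.0917 to horizon, guard not reached → x = (4.0130)

1 0.7210 0->3
final: 3 4.0130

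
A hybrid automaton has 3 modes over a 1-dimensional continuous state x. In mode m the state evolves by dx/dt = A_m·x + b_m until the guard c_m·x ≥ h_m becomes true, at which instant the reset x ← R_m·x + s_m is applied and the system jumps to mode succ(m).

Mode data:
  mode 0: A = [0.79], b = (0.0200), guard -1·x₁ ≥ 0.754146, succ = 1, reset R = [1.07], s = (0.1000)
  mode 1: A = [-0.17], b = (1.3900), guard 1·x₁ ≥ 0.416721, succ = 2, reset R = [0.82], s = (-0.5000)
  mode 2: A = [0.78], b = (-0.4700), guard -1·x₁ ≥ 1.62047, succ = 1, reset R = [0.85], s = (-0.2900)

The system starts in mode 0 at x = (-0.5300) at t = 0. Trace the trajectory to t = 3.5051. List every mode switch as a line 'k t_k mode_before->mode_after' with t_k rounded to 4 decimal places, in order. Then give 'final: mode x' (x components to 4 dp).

Mode 0: guard c·x = 0.7541 hit at Δt = 0.4652 (t = 0.4652), x⁻ = (-0.7541) → reset → x⁺ = (-0.7069), jump to mode 1
Mode 1: guard c·x = 0.4167 hit at Δt = 0.7955 (t = 1.2607), x⁻ = (0.4167) → reset → x⁺ = (-0.1583), jump to mode 2
Mode 2: guard c·x = 1.6205 hit at Δt = 1.3746 (t = 2.6353), x⁻ = (-1.6205) → reset → x⁺ = (-1.6674), jump to mode 1
Mode 1: flow for 0.8698 to horizon, guard not reached → x = (-0.3143)

1 0.4652 0->1
2 1.2607 1->2
3 2.6353 2->1
final: 1 -0.3143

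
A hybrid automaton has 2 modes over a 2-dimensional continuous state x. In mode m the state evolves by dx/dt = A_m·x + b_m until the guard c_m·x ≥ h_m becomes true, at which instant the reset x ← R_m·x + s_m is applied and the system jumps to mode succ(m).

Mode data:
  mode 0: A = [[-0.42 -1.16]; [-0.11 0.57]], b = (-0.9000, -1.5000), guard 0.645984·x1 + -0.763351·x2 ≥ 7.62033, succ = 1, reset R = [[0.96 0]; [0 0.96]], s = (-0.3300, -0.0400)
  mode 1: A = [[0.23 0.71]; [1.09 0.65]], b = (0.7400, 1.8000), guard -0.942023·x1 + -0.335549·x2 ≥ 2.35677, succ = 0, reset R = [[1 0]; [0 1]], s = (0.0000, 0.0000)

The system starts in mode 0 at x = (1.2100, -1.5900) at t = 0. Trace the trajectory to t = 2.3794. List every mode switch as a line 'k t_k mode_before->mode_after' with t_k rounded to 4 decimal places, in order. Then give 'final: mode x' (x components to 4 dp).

Mode 0: guard c·x = 7.6203 hit at Δt = 1.2510 (t = 1.2510), x⁻ = (4.2293, -6.4037) → reset → x⁺ = (3.7302, -6.1875), jump to mode 1
Mode 1: flow for 1.1284 to horizon, guard not reached → x = (0.6574, -5.5379)

1 1.2510 0->1
final: 1 0.6574 -5.5379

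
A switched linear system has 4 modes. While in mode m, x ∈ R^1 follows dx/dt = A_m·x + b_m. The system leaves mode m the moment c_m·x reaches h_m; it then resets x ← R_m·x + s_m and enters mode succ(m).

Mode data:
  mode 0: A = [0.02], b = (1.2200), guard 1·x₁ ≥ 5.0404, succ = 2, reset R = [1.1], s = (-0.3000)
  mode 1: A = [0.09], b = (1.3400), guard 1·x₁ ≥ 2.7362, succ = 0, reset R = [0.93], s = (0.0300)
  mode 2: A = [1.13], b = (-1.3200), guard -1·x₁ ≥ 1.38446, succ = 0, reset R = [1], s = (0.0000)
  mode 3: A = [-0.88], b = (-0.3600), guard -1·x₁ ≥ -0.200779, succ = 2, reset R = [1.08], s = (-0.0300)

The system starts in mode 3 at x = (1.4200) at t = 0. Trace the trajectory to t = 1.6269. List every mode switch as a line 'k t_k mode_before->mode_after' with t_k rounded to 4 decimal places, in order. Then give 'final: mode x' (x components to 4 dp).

1 1.2481 3->2
final: 2 -0.3374

Mode 3: guard c·x = -0.2008 hit at Δt = 1.2481 (t = 1.2481), x⁻ = (0.2008) → reset → x⁺ = (0.1868), jump to mode 2
Mode 2: flow for 0.3788 to horizon, guard not reached → x = (-0.3374)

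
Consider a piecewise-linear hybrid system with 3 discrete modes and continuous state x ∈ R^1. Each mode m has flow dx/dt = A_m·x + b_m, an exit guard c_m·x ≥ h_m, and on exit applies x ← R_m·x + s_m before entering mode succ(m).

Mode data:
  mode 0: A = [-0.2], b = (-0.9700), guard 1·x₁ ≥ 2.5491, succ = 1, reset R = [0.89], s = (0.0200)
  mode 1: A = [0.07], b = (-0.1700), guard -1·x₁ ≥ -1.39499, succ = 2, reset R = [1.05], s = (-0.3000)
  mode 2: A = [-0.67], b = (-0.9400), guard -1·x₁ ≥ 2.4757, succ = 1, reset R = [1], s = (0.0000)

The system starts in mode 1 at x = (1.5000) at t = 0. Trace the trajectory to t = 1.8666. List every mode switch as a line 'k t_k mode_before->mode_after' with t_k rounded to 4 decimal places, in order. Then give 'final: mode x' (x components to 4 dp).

1 1.5305 1->2
final: 2 0.6471

Mode 1: guard c·x = -1.3950 hit at Δt = 1.5305 (t = 1.5305), x⁻ = (1.3950) → reset → x⁺ = (1.1647), jump to mode 2
Mode 2: flow for 0.3361 to horizon, guard not reached → x = (0.6471)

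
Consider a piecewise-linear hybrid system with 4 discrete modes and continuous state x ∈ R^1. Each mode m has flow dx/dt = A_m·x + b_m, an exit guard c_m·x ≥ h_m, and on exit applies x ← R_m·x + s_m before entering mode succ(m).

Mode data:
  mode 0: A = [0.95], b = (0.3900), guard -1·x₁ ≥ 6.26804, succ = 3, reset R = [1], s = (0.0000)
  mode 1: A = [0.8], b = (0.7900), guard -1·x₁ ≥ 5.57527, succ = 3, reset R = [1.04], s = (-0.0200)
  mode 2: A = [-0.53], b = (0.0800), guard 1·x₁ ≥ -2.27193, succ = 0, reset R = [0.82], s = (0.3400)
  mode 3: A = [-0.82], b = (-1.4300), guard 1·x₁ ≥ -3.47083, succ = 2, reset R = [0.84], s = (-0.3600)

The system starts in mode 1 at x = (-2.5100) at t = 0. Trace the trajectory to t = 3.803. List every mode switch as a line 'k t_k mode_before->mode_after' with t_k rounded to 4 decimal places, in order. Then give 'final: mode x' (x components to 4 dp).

Mode 1: guard c·x = 5.5753 hit at Δt = 1.3788 (t = 1.3788), x⁻ = (-5.5753) → reset → x⁺ = (-5.8183), jump to mode 3
Mode 3: guard c·x = -3.4708 hit at Δt = 1.0468 (t = 2.4256), x⁻ = (-3.4708) → reset → x⁺ = (-3.2755), jump to mode 2
Mode 2: guard c·x = -2.2719 hit at Δt = 0.6539 (t = 3.0795), x⁻ = (-2.2719) → reset → x⁺ = (-1.5230), jump to mode 0
Mode 0: flow for 0.7235 to horizon, guard not reached → x = (-2.6225)

1 1.3788 1->3
2 2.4256 3->2
3 3.0795 2->0
final: 0 -2.6225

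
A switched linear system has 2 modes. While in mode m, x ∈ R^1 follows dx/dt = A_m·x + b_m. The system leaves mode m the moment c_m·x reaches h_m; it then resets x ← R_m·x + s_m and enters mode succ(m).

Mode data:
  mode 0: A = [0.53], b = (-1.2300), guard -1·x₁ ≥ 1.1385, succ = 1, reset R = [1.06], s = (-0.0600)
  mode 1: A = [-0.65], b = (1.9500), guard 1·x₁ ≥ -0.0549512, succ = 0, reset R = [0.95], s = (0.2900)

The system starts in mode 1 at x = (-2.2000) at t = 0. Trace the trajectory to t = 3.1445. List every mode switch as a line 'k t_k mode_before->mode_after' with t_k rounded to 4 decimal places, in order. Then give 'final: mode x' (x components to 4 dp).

Mode 1: guard c·x = -0.0550 hit at Δt = 0.8183 (t = 0.8183), x⁻ = (-0.0550) → reset → x⁺ = (0.2378), jump to mode 0
Mode 0: guard c·x = 1.1385 hit at Δt = 0.9571 (t = 1.7754), x⁻ = (-1.1385) → reset → x⁺ = (-1.2668), jump to mode 1
Mode 1: guard c·x = -0.0550 hit at Δt = 0.5140 (t = 2.2894), x⁻ = (-0.0550) → reset → x⁺ = (0.2378), jump to mode 0
Mode 0: flow for 0.8551 to horizon, guard not reached → x = (-0.9564)

1 0.8183 1->0
2 1.7754 0->1
3 2.2894 1->0
final: 0 -0.9564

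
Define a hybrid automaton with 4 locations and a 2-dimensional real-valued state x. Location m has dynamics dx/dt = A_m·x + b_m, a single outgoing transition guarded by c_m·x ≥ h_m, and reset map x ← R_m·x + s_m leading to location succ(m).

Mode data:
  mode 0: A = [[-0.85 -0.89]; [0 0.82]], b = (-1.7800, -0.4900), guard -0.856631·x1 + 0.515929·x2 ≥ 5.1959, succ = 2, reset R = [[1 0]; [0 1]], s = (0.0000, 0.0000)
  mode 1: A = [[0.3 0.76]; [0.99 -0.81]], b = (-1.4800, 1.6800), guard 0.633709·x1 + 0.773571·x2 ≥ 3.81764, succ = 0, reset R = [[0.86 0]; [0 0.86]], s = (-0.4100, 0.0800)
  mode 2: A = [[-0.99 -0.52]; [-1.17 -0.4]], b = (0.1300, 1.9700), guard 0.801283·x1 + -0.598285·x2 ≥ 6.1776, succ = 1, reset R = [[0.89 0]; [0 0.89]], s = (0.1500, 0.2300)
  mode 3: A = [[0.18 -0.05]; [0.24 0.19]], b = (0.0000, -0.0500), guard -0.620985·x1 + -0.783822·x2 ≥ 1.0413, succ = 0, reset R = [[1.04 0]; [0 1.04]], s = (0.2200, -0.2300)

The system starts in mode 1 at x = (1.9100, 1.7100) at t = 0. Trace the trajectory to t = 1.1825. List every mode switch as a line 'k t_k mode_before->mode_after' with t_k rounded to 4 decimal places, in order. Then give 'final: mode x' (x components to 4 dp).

Mode 1: guard c·x = 3.8176 hit at Δt = 0.6196 (t = 0.6196), x⁻ = (2.4858, 2.8987) → reset → x⁺ = (1.7278, 2.5729), jump to mode 0
Mode 0: flow for 0.5629 to horizon, guard not reached → x = (-0.9813, 3.7316)

1 0.6196 1->0
final: 0 -0.9813 3.7316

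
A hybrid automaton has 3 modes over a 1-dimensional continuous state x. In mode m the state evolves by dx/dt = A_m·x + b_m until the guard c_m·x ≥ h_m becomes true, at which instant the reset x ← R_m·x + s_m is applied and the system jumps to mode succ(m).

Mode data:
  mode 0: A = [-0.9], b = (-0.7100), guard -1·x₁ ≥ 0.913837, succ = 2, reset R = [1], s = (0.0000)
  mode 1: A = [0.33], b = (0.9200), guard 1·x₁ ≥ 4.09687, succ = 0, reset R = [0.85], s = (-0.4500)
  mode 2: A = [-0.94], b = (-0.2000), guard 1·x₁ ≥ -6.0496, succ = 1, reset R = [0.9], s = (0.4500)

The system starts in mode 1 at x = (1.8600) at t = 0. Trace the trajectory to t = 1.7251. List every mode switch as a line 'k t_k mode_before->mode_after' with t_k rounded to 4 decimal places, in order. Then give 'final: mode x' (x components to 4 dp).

1 1.1906 1->0
final: 0 1.5731

Mode 1: guard c·x = 4.0969 hit at Δt = 1.1906 (t = 1.1906), x⁻ = (4.0969) → reset → x⁺ = (3.0323), jump to mode 0
Mode 0: flow for 0.5345 to horizon, guard not reached → x = (1.5731)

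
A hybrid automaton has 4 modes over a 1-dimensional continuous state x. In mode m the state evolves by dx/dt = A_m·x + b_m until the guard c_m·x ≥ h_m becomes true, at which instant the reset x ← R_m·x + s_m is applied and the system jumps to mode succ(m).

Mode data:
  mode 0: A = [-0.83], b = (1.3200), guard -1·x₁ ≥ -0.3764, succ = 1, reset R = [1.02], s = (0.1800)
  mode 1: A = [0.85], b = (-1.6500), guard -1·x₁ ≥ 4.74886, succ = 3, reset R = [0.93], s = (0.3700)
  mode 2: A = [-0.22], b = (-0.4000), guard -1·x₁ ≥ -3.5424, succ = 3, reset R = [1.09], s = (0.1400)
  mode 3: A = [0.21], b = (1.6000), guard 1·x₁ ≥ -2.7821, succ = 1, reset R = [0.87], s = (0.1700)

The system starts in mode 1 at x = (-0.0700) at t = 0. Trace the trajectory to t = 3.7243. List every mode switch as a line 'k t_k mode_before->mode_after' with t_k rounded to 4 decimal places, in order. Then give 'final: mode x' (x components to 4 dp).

1 1.4140 1->3
2 2.8568 3->1
3 3.4068 1->3
final: 3 -3.8001

Mode 1: guard c·x = 4.7489 hit at Δt = 1.4140 (t = 1.4140), x⁻ = (-4.7489) → reset → x⁺ = (-4.0464), jump to mode 3
Mode 3: guard c·x = -2.7821 hit at Δt = 1.4428 (t = 2.8568), x⁻ = (-2.7821) → reset → x⁺ = (-2.2504), jump to mode 1
Mode 1: guard c·x = 4.7489 hit at Δt = 0.5500 (t = 3.4068), x⁻ = (-4.7489) → reset → x⁺ = (-4.0464), jump to mode 3
Mode 3: flow for 0.3175 to horizon, guard not reached → x = (-3.8001)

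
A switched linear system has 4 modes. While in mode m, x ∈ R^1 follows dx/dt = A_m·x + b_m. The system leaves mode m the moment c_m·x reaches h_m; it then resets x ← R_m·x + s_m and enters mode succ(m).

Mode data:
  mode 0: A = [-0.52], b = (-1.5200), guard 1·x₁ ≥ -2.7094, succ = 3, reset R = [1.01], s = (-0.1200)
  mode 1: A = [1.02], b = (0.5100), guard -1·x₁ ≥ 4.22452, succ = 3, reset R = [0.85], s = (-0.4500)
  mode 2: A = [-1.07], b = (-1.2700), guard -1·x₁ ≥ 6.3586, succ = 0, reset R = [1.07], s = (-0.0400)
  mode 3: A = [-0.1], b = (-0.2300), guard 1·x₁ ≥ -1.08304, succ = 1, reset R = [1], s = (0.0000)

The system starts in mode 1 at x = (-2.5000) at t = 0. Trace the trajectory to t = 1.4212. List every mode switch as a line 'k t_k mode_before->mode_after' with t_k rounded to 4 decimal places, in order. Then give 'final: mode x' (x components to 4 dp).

1 0.6096 1->3
final: 3 -3.9051

Mode 1: guard c·x = 4.2245 hit at Δt = 0.6096 (t = 0.6096), x⁻ = (-4.2245) → reset → x⁺ = (-4.0408), jump to mode 3
Mode 3: flow for 0.8116 to horizon, guard not reached → x = (-3.9051)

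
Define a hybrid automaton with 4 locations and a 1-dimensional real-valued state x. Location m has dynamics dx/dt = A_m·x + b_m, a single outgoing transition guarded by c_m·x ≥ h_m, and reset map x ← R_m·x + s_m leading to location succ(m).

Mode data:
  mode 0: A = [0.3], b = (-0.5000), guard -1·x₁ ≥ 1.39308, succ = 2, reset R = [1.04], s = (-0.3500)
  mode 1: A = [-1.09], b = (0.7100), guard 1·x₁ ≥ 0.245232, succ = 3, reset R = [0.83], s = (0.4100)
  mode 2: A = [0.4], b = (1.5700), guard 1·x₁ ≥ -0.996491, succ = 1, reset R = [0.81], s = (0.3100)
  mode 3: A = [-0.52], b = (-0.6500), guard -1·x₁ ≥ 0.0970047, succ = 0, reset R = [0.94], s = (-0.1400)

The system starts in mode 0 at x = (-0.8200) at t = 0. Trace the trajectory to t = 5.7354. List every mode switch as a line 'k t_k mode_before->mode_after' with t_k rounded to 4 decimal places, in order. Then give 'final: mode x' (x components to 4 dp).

Mode 0: guard c·x = 1.3931 hit at Δt = 0.6913 (t = 0.6913), x⁻ = (-1.3931) → reset → x⁺ = (-1.7988), jump to mode 2
Mode 2: guard c·x = -0.9965 hit at Δt = 0.8004 (t = 1.4917), x⁻ = (-0.9965) → reset → x⁺ = (-0.4972), jump to mode 1
Mode 1: guard c·x = 0.2452 hit at Δt = 0.9537 (t = 2.4454), x⁻ = (0.2452) → reset → x⁺ = (0.6135), jump to mode 3
Mode 3: guard c·x = 0.0970 hit at Δt = 0.9233 (t = 3.3687), x⁻ = (-0.0970) → reset → x⁺ = (-0.2312), jump to mode 0
Mode 0: guard c·x = 1.3931 hit at Δt = 1.5920 (t = 4.9607), x⁻ = (-1.3931) → reset → x⁺ = (-1.7988), jump to mode 2
Mode 2: flow for 0.7747 to horizon, guard not reached → x = (-1.0265)

1 0.6913 0->2
2 1.4917 2->1
3 2.4454 1->3
4 3.3687 3->0
5 4.9607 0->2
final: 2 -1.0265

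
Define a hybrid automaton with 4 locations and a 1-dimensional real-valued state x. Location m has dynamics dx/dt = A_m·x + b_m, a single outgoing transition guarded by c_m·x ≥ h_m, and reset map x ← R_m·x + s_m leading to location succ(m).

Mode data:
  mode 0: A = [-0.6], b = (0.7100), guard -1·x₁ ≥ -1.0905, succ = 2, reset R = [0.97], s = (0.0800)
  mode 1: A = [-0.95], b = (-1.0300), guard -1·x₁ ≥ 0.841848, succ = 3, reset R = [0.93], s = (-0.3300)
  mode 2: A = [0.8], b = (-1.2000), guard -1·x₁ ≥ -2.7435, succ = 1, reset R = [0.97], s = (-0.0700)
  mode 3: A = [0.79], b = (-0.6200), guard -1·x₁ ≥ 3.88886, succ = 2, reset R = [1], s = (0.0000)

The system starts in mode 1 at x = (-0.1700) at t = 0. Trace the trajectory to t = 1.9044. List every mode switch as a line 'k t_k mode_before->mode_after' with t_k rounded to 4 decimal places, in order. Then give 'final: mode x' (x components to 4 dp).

1 1.3975 1->3
final: 3 -2.0475

Mode 1: guard c·x = 0.8418 hit at Δt = 1.3975 (t = 1.3975), x⁻ = (-0.8418) → reset → x⁺ = (-1.1129), jump to mode 3
Mode 3: flow for 0.5069 to horizon, guard not reached → x = (-2.0475)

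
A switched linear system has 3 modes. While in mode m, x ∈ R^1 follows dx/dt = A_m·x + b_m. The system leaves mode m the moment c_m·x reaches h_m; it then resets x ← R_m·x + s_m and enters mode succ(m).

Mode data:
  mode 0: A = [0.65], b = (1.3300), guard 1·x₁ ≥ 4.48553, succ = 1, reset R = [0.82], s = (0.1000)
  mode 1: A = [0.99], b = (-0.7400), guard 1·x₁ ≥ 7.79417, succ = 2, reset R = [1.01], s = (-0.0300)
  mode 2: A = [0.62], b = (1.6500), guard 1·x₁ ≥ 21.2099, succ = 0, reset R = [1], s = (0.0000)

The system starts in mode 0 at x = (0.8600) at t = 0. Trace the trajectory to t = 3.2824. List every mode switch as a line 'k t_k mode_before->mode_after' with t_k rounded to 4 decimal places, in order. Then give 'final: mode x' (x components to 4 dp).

Mode 0: guard c·x = 4.4855 hit at Δt = 1.2459 (t = 1.2459), x⁻ = (4.4855) → reset → x⁺ = (3.7781), jump to mode 1
Mode 1: guard c·x = 7.7942 hit at Δt = 0.8523 (t = 2.0982), x⁻ = (7.7942) → reset → x⁺ = (7.8421), jump to mode 2
Mode 2: flow for 1.1842 to horizon, guard not reached → x = (19.2259)

1 1.2459 0->1
2 2.0982 1->2
final: 2 19.2259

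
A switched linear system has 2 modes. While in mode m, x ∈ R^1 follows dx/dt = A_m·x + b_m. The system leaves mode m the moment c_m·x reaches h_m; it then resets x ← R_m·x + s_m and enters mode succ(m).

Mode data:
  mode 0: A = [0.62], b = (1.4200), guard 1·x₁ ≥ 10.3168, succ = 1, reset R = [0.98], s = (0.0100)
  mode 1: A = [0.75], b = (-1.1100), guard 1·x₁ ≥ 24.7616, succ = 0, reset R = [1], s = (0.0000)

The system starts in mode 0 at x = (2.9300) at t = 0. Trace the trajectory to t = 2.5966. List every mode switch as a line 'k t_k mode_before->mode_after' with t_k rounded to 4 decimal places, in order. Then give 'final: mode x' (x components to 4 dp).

1 1.4221 0->1
final: 1 22.3295

Mode 0: guard c·x = 10.3168 hit at Δt = 1.4221 (t = 1.4221), x⁻ = (10.3168) → reset → x⁺ = (10.1205), jump to mode 1
Mode 1: flow for 1.1745 to horizon, guard not reached → x = (22.3295)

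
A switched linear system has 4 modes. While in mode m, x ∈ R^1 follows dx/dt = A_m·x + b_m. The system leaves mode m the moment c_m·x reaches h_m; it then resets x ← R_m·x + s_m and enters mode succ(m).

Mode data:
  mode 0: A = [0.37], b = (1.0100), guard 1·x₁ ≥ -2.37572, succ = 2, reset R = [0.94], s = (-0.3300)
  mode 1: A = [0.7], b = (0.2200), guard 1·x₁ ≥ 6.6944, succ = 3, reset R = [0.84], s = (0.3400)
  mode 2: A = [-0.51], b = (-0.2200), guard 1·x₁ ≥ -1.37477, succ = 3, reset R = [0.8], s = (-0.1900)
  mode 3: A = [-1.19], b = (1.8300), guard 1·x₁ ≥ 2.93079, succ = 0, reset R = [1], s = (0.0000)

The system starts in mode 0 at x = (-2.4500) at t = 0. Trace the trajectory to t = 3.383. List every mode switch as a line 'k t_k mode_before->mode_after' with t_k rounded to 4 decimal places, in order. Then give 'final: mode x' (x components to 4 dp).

Mode 0: guard c·x = -2.3757 hit at Δt = 0.6365 (t = 0.6365), x⁻ = (-2.3757) → reset → x⁺ = (-2.5632), jump to mode 2
Mode 2: guard c·x = -1.3748 hit at Δt = 1.5985 (t = 2.2350), x⁻ = (-1.3748) → reset → x⁺ = (-1.2898), jump to mode 3
Mode 3: flow for 1.1480 to horizon, guard not reached → x = (0.8165)

1 0.6365 0->2
2 2.2350 2->3
final: 3 0.8165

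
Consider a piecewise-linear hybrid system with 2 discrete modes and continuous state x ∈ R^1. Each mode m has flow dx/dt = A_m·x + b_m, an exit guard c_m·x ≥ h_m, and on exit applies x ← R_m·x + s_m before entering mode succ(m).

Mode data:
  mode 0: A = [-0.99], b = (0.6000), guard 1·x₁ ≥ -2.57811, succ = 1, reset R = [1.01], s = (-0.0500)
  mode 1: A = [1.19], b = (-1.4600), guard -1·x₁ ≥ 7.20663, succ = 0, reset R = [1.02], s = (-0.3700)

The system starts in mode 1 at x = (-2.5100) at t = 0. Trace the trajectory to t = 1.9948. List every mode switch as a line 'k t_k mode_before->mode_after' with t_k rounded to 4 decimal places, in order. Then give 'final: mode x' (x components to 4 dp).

Mode 1: guard c·x = 7.2066 hit at Δt = 0.6840 (t = 0.6840), x⁻ = (-7.2066) → reset → x⁺ = (-7.7208), jump to mode 0
Mode 0: guard c·x = -2.5781 hit at Δt = 0.9710 (t = 1.6550), x⁻ = (-2.5781) → reset → x⁺ = (-2.6539), jump to mode 1
Mode 1: flow for 0.3398 to horizon, guard not reached → x = (-4.5879)

1 0.6840 1->0
2 1.6550 0->1
final: 1 -4.5879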